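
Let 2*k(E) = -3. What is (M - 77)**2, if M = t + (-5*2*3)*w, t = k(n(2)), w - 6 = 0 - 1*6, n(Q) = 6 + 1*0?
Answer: 24649/4 ≈ 6162.3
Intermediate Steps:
n(Q) = 6 (n(Q) = 6 + 0 = 6)
k(E) = -3/2 (k(E) = (1/2)*(-3) = -3/2)
w = 0 (w = 6 + (0 - 1*6) = 6 + (0 - 6) = 6 - 6 = 0)
t = -3/2 ≈ -1.5000
M = -3/2 (M = -3/2 + (-5*2*3)*0 = -3/2 - 10*3*0 = -3/2 - 30*0 = -3/2 + 0 = -3/2 ≈ -1.5000)
(M - 77)**2 = (-3/2 - 77)**2 = (-157/2)**2 = 24649/4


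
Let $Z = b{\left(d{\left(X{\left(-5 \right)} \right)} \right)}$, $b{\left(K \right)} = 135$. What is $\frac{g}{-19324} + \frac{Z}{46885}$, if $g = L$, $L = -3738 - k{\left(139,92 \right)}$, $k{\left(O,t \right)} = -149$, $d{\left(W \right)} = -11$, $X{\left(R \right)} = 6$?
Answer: $\frac{34175801}{181201148} \approx 0.18861$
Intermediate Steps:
$Z = 135$
$L = -3589$ ($L = -3738 - -149 = -3738 + 149 = -3589$)
$g = -3589$
$\frac{g}{-19324} + \frac{Z}{46885} = - \frac{3589}{-19324} + \frac{135}{46885} = \left(-3589\right) \left(- \frac{1}{19324}\right) + 135 \cdot \frac{1}{46885} = \frac{3589}{19324} + \frac{27}{9377} = \frac{34175801}{181201148}$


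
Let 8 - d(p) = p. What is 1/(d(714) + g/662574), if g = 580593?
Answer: -220858/155732217 ≈ -0.0014182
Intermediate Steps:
d(p) = 8 - p
1/(d(714) + g/662574) = 1/((8 - 1*714) + 580593/662574) = 1/((8 - 714) + 580593*(1/662574)) = 1/(-706 + 193531/220858) = 1/(-155732217/220858) = -220858/155732217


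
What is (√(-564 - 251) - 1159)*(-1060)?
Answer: 1228540 - 1060*I*√815 ≈ 1.2285e+6 - 30261.0*I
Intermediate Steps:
(√(-564 - 251) - 1159)*(-1060) = (√(-815) - 1159)*(-1060) = (I*√815 - 1159)*(-1060) = (-1159 + I*√815)*(-1060) = 1228540 - 1060*I*√815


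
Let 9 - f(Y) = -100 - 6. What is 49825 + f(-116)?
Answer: 49940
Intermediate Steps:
f(Y) = 115 (f(Y) = 9 - (-100 - 6) = 9 - 1*(-106) = 9 + 106 = 115)
49825 + f(-116) = 49825 + 115 = 49940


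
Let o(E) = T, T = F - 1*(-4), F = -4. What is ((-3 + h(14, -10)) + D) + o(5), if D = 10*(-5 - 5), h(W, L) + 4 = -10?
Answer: -117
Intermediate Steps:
h(W, L) = -14 (h(W, L) = -4 - 10 = -14)
T = 0 (T = -4 - 1*(-4) = -4 + 4 = 0)
o(E) = 0
D = -100 (D = 10*(-10) = -100)
((-3 + h(14, -10)) + D) + o(5) = ((-3 - 14) - 100) + 0 = (-17 - 100) + 0 = -117 + 0 = -117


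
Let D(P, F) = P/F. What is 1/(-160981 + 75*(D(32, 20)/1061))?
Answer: -1061/170800721 ≈ -6.2119e-6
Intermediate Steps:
1/(-160981 + 75*(D(32, 20)/1061)) = 1/(-160981 + 75*((32/20)/1061)) = 1/(-160981 + 75*((32*(1/20))*(1/1061))) = 1/(-160981 + 75*((8/5)*(1/1061))) = 1/(-160981 + 75*(8/5305)) = 1/(-160981 + 120/1061) = 1/(-170800721/1061) = -1061/170800721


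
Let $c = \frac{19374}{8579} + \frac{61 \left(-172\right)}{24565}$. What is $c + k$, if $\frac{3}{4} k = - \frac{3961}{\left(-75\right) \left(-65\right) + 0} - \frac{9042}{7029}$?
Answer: $- \frac{42336548048998}{43766080561125} \approx -0.96734$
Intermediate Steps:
$c = \frac{385911442}{210743135}$ ($c = 19374 \cdot \frac{1}{8579} - \frac{10492}{24565} = \frac{19374}{8579} - \frac{10492}{24565} = \frac{385911442}{210743135} \approx 1.8312$)
$k = - \frac{2905924}{1038375}$ ($k = \frac{4 \left(- \frac{3961}{\left(-75\right) \left(-65\right) + 0} - \frac{9042}{7029}\right)}{3} = \frac{4 \left(- \frac{3961}{4875 + 0} - \frac{274}{213}\right)}{3} = \frac{4 \left(- \frac{3961}{4875} - \frac{274}{213}\right)}{3} = \frac{4}{3} \left(- \frac{726481}{346125}\right) = - \frac{2905924}{1038375} \approx -2.7985$)
$c + k = \frac{385911442}{210743135} - \frac{2905924}{1038375} = - \frac{42336548048998}{43766080561125}$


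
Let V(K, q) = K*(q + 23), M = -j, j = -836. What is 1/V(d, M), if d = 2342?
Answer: 1/2011778 ≈ 4.9707e-7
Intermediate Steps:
M = 836 (M = -1*(-836) = 836)
V(K, q) = K*(23 + q)
1/V(d, M) = 1/(2342*(23 + 836)) = 1/(2342*859) = 1/2011778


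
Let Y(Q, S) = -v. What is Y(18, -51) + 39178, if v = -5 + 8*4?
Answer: 39151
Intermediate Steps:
v = 27 (v = -5 + 32 = 27)
Y(Q, S) = -27 (Y(Q, S) = -1*27 = -27)
Y(18, -51) + 39178 = -27 + 39178 = 39151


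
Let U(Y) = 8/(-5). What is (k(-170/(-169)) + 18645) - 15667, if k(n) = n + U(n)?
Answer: 2515908/845 ≈ 2977.4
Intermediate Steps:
U(Y) = -8/5 (U(Y) = 8*(-⅕) = -8/5)
k(n) = -8/5 + n (k(n) = n - 8/5 = -8/5 + n)
(k(-170/(-169)) + 18645) - 15667 = ((-8/5 - 170/(-169)) + 18645) - 15667 = ((-8/5 - 170*(-1/169)) + 18645) - 15667 = ((-8/5 + 170/169) + 18645) - 15667 = (-502/845 + 18645) - 15667 = 15754523/845 - 15667 = 2515908/845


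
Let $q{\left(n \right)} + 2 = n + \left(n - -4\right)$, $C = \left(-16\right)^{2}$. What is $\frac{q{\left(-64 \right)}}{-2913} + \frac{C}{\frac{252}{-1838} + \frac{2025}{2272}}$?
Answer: $\frac{519084871094}{1529036613} \approx 339.48$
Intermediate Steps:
$C = 256$
$q{\left(n \right)} = 2 + 2 n$ ($q{\left(n \right)} = -2 + \left(n + \left(n - -4\right)\right) = -2 + \left(n + \left(n + 4\right)\right) = -2 + \left(n + \left(4 + n\right)\right) = -2 + \left(4 + 2 n\right) = 2 + 2 n$)
$\frac{q{\left(-64 \right)}}{-2913} + \frac{C}{\frac{252}{-1838} + \frac{2025}{2272}} = \frac{2 + 2 \left(-64\right)}{-2913} + \frac{256}{\frac{252}{-1838} + \frac{2025}{2272}} = \left(2 - 128\right) \left(- \frac{1}{2913}\right) + \frac{256}{252 \left(- \frac{1}{1838}\right) + 2025 \cdot \frac{1}{2272}} = \left(-126\right) \left(- \frac{1}{2913}\right) + \frac{256}{- \frac{126}{919} + \frac{2025}{2272}} = \frac{42}{971} + \frac{256}{\frac{1574703}{2087968}} = \frac{42}{971} + 256 \cdot \frac{2087968}{1574703} = \frac{42}{971} + \frac{534519808}{1574703} = \frac{519084871094}{1529036613}$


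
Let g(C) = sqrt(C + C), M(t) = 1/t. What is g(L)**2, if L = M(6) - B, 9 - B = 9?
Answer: 1/3 ≈ 0.33333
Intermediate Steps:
B = 0 (B = 9 - 1*9 = 9 - 9 = 0)
L = 1/6 (L = 1/6 - 1*0 = 1/6 + 0 = 1/6 ≈ 0.16667)
g(C) = sqrt(2)*sqrt(C) (g(C) = sqrt(2*C) = sqrt(2)*sqrt(C))
g(L)**2 = (sqrt(2)*sqrt(1/6))**2 = (sqrt(2)*(sqrt(6)/6))**2 = (sqrt(3)/3)**2 = 1/3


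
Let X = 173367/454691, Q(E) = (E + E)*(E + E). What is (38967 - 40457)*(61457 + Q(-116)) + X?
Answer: -78101677251423/454691 ≈ -1.7177e+8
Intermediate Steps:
Q(E) = 4*E² (Q(E) = (2*E)*(2*E) = 4*E²)
X = 173367/454691 (X = 173367*(1/454691) = 173367/454691 ≈ 0.38129)
(38967 - 40457)*(61457 + Q(-116)) + X = (38967 - 40457)*(61457 + 4*(-116)²) + 173367/454691 = -1490*(61457 + 4*13456) + 173367/454691 = -1490*(61457 + 53824) + 173367/454691 = -1490*115281 + 173367/454691 = -171768690 + 173367/454691 = -78101677251423/454691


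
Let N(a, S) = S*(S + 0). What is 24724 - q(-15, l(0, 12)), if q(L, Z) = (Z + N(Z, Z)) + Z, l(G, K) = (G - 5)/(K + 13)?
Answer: 618109/25 ≈ 24724.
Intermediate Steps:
N(a, S) = S² (N(a, S) = S*S = S²)
l(G, K) = (-5 + G)/(13 + K)
q(L, Z) = Z² + 2*Z (q(L, Z) = (Z + Z²) + Z = Z² + 2*Z)
24724 - q(-15, l(0, 12)) = 24724 - (-5 + 0)/(13 + 12)*(2 + (-5 + 0)/(13 + 12)) = 24724 - -5/25*(2 - 5/25) = 24724 - (1/25)*(-5)*(2 + (1/25)*(-5)) = 24724 - (-1)*(2 - ⅕)/5 = 24724 - (-1)*9/(5*5) = 24724 - 1*(-9/25) = 24724 + 9/25 = 618109/25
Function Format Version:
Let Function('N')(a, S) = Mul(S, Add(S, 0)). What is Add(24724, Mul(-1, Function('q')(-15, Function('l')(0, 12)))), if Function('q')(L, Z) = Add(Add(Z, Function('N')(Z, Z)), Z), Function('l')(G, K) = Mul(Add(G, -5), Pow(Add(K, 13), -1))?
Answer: Rational(618109, 25) ≈ 24724.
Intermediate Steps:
Function('N')(a, S) = Pow(S, 2) (Function('N')(a, S) = Mul(S, S) = Pow(S, 2))
Function('l')(G, K) = Mul(Pow(Add(13, K), -1), Add(-5, G)) (Function('l')(G, K) = Mul(Add(-5, G), Pow(Add(13, K), -1)) = Mul(Pow(Add(13, K), -1), Add(-5, G)))
Function('q')(L, Z) = Add(Pow(Z, 2), Mul(2, Z)) (Function('q')(L, Z) = Add(Add(Z, Pow(Z, 2)), Z) = Add(Pow(Z, 2), Mul(2, Z)))
Add(24724, Mul(-1, Function('q')(-15, Function('l')(0, 12)))) = Add(24724, Mul(-1, Mul(Mul(Pow(Add(13, 12), -1), Add(-5, 0)), Add(2, Mul(Pow(Add(13, 12), -1), Add(-5, 0)))))) = Add(24724, Mul(-1, Mul(Mul(Pow(25, -1), -5), Add(2, Mul(Pow(25, -1), -5))))) = Add(24724, Mul(-1, Mul(Mul(Rational(1, 25), -5), Add(2, Mul(Rational(1, 25), -5))))) = Add(24724, Mul(-1, Mul(Rational(-1, 5), Add(2, Rational(-1, 5))))) = Add(24724, Mul(-1, Mul(Rational(-1, 5), Rational(9, 5)))) = Add(24724, Mul(-1, Rational(-9, 25))) = Add(24724, Rational(9, 25)) = Rational(618109, 25)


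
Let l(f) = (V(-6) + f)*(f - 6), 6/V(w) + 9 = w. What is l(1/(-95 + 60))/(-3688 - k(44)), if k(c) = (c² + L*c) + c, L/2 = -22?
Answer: -211/304780 ≈ -0.00069230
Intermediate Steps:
L = -44 (L = 2*(-22) = -44)
V(w) = 6/(-9 + w)
k(c) = c² - 43*c (k(c) = (c² - 44*c) + c = c² - 43*c)
l(f) = (-6 + f)*(-⅖ + f) (l(f) = (6/(-9 - 6) + f)*(f - 6) = (6/(-15) + f)*(-6 + f) = (6*(-1/15) + f)*(-6 + f) = (-⅖ + f)*(-6 + f) = (-6 + f)*(-⅖ + f))
l(1/(-95 + 60))/(-3688 - k(44)) = (12/5 + (1/(-95 + 60))² - 32/(5*(-95 + 60)))/(-3688 - 44*(-43 + 44)) = (12/5 + (1/(-35))² - 32/5/(-35))/(-3688 - 44) = (12/5 + (-1/35)² - 32/5*(-1/35))/(-3688 - 1*44) = (12/5 + 1/1225 + 32/175)/(-3688 - 44) = (633/245)/(-3732) = (633/245)*(-1/3732) = -211/304780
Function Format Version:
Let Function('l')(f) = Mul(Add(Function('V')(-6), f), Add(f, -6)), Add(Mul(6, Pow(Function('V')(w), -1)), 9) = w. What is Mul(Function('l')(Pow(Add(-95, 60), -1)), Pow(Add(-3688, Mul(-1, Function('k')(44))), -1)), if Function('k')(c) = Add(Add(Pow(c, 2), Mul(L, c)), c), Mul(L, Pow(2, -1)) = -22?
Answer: Rational(-211, 304780) ≈ -0.00069230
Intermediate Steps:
L = -44 (L = Mul(2, -22) = -44)
Function('V')(w) = Mul(6, Pow(Add(-9, w), -1))
Function('k')(c) = Add(Pow(c, 2), Mul(-43, c)) (Function('k')(c) = Add(Add(Pow(c, 2), Mul(-44, c)), c) = Add(Pow(c, 2), Mul(-43, c)))
Function('l')(f) = Mul(Add(-6, f), Add(Rational(-2, 5), f)) (Function('l')(f) = Mul(Add(Mul(6, Pow(Add(-9, -6), -1)), f), Add(f, -6)) = Mul(Add(Mul(6, Pow(-15, -1)), f), Add(-6, f)) = Mul(Add(Mul(6, Rational(-1, 15)), f), Add(-6, f)) = Mul(Add(Rational(-2, 5), f), Add(-6, f)) = Mul(Add(-6, f), Add(Rational(-2, 5), f)))
Mul(Function('l')(Pow(Add(-95, 60), -1)), Pow(Add(-3688, Mul(-1, Function('k')(44))), -1)) = Mul(Add(Rational(12, 5), Pow(Pow(Add(-95, 60), -1), 2), Mul(Rational(-32, 5), Pow(Add(-95, 60), -1))), Pow(Add(-3688, Mul(-1, Mul(44, Add(-43, 44)))), -1)) = Mul(Add(Rational(12, 5), Pow(Pow(-35, -1), 2), Mul(Rational(-32, 5), Pow(-35, -1))), Pow(Add(-3688, Mul(-1, Mul(44, 1))), -1)) = Mul(Add(Rational(12, 5), Pow(Rational(-1, 35), 2), Mul(Rational(-32, 5), Rational(-1, 35))), Pow(Add(-3688, Mul(-1, 44)), -1)) = Mul(Add(Rational(12, 5), Rational(1, 1225), Rational(32, 175)), Pow(Add(-3688, -44), -1)) = Mul(Rational(633, 245), Pow(-3732, -1)) = Mul(Rational(633, 245), Rational(-1, 3732)) = Rational(-211, 304780)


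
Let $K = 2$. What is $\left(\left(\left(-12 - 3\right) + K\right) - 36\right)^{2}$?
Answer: $2401$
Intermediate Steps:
$\left(\left(\left(-12 - 3\right) + K\right) - 36\right)^{2} = \left(\left(\left(-12 - 3\right) + 2\right) - 36\right)^{2} = \left(\left(-15 + 2\right) - 36\right)^{2} = \left(-13 - 36\right)^{2} = \left(-49\right)^{2} = 2401$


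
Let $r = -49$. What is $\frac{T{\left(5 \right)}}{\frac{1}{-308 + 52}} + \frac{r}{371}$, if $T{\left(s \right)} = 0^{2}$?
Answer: $- \frac{7}{53} \approx -0.13208$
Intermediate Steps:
$T{\left(s \right)} = 0$
$\frac{T{\left(5 \right)}}{\frac{1}{-308 + 52}} + \frac{r}{371} = \frac{0}{\frac{1}{-308 + 52}} - \frac{49}{371} = \frac{0}{\frac{1}{-256}} - \frac{7}{53} = \frac{0}{- \frac{1}{256}} - \frac{7}{53} = 0 \left(-256\right) - \frac{7}{53} = 0 - \frac{7}{53} = - \frac{7}{53}$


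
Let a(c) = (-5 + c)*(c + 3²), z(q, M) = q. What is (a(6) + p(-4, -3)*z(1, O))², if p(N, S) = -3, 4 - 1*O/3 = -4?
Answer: 144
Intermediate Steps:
O = 24 (O = 12 - 3*(-4) = 12 + 12 = 24)
a(c) = (-5 + c)*(9 + c) (a(c) = (-5 + c)*(c + 9) = (-5 + c)*(9 + c))
(a(6) + p(-4, -3)*z(1, O))² = ((-45 + 6² + 4*6) - 3*1)² = ((-45 + 36 + 24) - 3)² = (15 - 3)² = 12² = 144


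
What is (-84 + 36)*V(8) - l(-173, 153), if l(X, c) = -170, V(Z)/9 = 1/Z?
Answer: 116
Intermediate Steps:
V(Z) = 9/Z (V(Z) = 9*(1/Z) = 9/Z)
(-84 + 36)*V(8) - l(-173, 153) = (-84 + 36)*(9/8) - 1*(-170) = -432/8 + 170 = -48*9/8 + 170 = -54 + 170 = 116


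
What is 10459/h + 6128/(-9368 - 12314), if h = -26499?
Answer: -194578955/287275659 ≈ -0.67733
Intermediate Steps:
10459/h + 6128/(-9368 - 12314) = 10459/(-26499) + 6128/(-9368 - 12314) = 10459*(-1/26499) + 6128/(-21682) = -10459/26499 + 6128*(-1/21682) = -10459/26499 - 3064/10841 = -194578955/287275659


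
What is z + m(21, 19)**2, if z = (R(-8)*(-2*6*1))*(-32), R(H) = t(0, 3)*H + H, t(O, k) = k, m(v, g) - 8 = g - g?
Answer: -12224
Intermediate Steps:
m(v, g) = 8 (m(v, g) = 8 + (g - g) = 8 + 0 = 8)
R(H) = 4*H (R(H) = 3*H + H = 4*H)
z = -12288 (z = ((4*(-8))*(-2*6*1))*(-32) = -(-384)*(-32) = -32*(-12)*(-32) = 384*(-32) = -12288)
z + m(21, 19)**2 = -12288 + 8**2 = -12288 + 64 = -12224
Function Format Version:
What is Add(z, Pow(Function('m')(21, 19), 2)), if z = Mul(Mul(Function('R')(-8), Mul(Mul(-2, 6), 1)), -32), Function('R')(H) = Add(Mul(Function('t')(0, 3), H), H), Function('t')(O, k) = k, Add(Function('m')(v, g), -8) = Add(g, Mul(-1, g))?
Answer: -12224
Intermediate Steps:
Function('m')(v, g) = 8 (Function('m')(v, g) = Add(8, Add(g, Mul(-1, g))) = Add(8, 0) = 8)
Function('R')(H) = Mul(4, H) (Function('R')(H) = Add(Mul(3, H), H) = Mul(4, H))
z = -12288 (z = Mul(Mul(Mul(4, -8), Mul(Mul(-2, 6), 1)), -32) = Mul(Mul(-32, Mul(-12, 1)), -32) = Mul(Mul(-32, -12), -32) = Mul(384, -32) = -12288)
Add(z, Pow(Function('m')(21, 19), 2)) = Add(-12288, Pow(8, 2)) = Add(-12288, 64) = -12224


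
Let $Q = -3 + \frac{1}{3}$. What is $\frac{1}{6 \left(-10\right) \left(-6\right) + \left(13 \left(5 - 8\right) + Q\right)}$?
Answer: $\frac{3}{955} \approx 0.0031414$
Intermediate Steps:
$Q = - \frac{8}{3}$ ($Q = -3 + \frac{1}{3} = - \frac{8}{3} \approx -2.6667$)
$\frac{1}{6 \left(-10\right) \left(-6\right) + \left(13 \left(5 - 8\right) + Q\right)} = \frac{1}{6 \left(-10\right) \left(-6\right) + \left(13 \left(5 - 8\right) - \frac{8}{3}\right)} = \frac{1}{\left(-60\right) \left(-6\right) + \left(13 \left(5 - 8\right) - \frac{8}{3}\right)} = \frac{1}{360 + \left(13 \left(-3\right) - \frac{8}{3}\right)} = \frac{1}{360 - \frac{125}{3}} = \frac{1}{\frac{955}{3}} = \frac{3}{955}$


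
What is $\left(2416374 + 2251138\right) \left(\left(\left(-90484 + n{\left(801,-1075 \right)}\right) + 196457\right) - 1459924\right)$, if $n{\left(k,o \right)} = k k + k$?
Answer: $-3321163496088$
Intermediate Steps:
$n{\left(k,o \right)} = k + k^{2}$ ($n{\left(k,o \right)} = k^{2} + k = k + k^{2}$)
$\left(2416374 + 2251138\right) \left(\left(\left(-90484 + n{\left(801,-1075 \right)}\right) + 196457\right) - 1459924\right) = \left(2416374 + 2251138\right) \left(\left(\left(-90484 + 801 \left(1 + 801\right)\right) + 196457\right) - 1459924\right) = 4667512 \left(\left(\left(-90484 + 801 \cdot 802\right) + 196457\right) - 1459924\right) = 4667512 \left(\left(\left(-90484 + 642402\right) + 196457\right) - 1459924\right) = 4667512 \left(\left(551918 + 196457\right) - 1459924\right) = 4667512 \left(748375 - 1459924\right) = 4667512 \left(-711549\right) = -3321163496088$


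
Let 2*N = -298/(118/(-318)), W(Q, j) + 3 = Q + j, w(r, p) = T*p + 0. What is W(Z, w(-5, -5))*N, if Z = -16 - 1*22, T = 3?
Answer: -1326696/59 ≈ -22486.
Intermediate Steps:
w(r, p) = 3*p (w(r, p) = 3*p + 0 = 3*p)
Z = -38 (Z = -16 - 22 = -38)
W(Q, j) = -3 + Q + j (W(Q, j) = -3 + (Q + j) = -3 + Q + j)
N = 23691/59 (N = (-298/(118/(-318)))/2 = (-298/(118*(-1/318)))/2 = (-298/(-59/159))/2 = (-298*(-159/59))/2 = (½)*(47382/59) = 23691/59 ≈ 401.54)
W(Z, w(-5, -5))*N = (-3 - 38 + 3*(-5))*(23691/59) = (-3 - 38 - 15)*(23691/59) = -56*23691/59 = -1326696/59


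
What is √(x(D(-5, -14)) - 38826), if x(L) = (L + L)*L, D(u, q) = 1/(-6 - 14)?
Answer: I*√15530398/20 ≈ 197.04*I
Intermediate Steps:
D(u, q) = -1/20 (D(u, q) = 1/(-20) = -1/20)
x(L) = 2*L² (x(L) = (2*L)*L = 2*L²)
√(x(D(-5, -14)) - 38826) = √(2*(-1/20)² - 38826) = √(2*(1/400) - 38826) = √(1/200 - 38826) = √(-7765199/200) = I*√15530398/20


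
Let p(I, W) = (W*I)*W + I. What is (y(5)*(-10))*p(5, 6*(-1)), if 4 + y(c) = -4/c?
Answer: 8880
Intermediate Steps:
p(I, W) = I + I*W² (p(I, W) = (I*W)*W + I = I*W² + I = I + I*W²)
y(c) = -4 - 4/c
(y(5)*(-10))*p(5, 6*(-1)) = ((-4 - 4/5)*(-10))*(5*(1 + (6*(-1))²)) = ((-4 - 4*⅕)*(-10))*(5*(1 + (-6)²)) = ((-4 - ⅘)*(-10))*(5*(1 + 36)) = (-24/5*(-10))*(5*37) = 48*185 = 8880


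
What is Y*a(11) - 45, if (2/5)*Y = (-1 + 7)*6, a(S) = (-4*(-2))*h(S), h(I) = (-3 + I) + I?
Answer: 13635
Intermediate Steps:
h(I) = -3 + 2*I
a(S) = -24 + 16*S (a(S) = (-4*(-2))*(-3 + 2*S) = 8*(-3 + 2*S) = -24 + 16*S)
Y = 90 (Y = 5*((-1 + 7)*6)/2 = 5*(6*6)/2 = (5/2)*36 = 90)
Y*a(11) - 45 = 90*(-24 + 16*11) - 45 = 90*(-24 + 176) - 45 = 90*152 - 45 = 13680 - 45 = 13635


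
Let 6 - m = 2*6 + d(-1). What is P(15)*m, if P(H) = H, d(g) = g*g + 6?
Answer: -195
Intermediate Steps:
d(g) = 6 + g**2 (d(g) = g**2 + 6 = 6 + g**2)
m = -13 (m = 6 - (2*6 + (6 + (-1)**2)) = 6 - (12 + (6 + 1)) = 6 - (12 + 7) = 6 - 1*19 = 6 - 19 = -13)
P(15)*m = 15*(-13) = -195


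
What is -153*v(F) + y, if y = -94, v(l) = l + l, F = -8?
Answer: 2354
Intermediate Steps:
v(l) = 2*l
-153*v(F) + y = -306*(-8) - 94 = -153*(-16) - 94 = 2448 - 94 = 2354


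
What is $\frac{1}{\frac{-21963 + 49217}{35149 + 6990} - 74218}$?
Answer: $- \frac{42139}{3127445048} \approx -1.3474 \cdot 10^{-5}$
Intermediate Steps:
$\frac{1}{\frac{-21963 + 49217}{35149 + 6990} - 74218} = \frac{1}{\frac{27254}{42139} - 74218} = \frac{1}{- \frac{3127445048}{42139}} = - \frac{42139}{3127445048}$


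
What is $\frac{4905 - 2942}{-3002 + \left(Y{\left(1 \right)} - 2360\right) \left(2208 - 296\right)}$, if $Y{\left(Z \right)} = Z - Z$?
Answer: $- \frac{1963}{4515322} \approx -0.00043474$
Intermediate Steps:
$Y{\left(Z \right)} = 0$
$\frac{4905 - 2942}{-3002 + \left(Y{\left(1 \right)} - 2360\right) \left(2208 - 296\right)} = \frac{4905 - 2942}{-3002 + \left(0 - 2360\right) \left(2208 - 296\right)} = \frac{1963}{-3002 - 4512320} = \frac{1963}{-4515322} = 1963 \left(- \frac{1}{4515322}\right) = - \frac{1963}{4515322}$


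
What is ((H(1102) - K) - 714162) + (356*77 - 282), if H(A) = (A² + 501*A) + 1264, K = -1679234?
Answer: 2759972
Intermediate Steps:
H(A) = 1264 + A² + 501*A
((H(1102) - K) - 714162) + (356*77 - 282) = (((1264 + 1102² + 501*1102) - 1*(-1679234)) - 714162) + (356*77 - 282) = (((1264 + 1214404 + 552102) + 1679234) - 714162) + (27412 - 282) = ((1767770 + 1679234) - 714162) + 27130 = (3447004 - 714162) + 27130 = 2732842 + 27130 = 2759972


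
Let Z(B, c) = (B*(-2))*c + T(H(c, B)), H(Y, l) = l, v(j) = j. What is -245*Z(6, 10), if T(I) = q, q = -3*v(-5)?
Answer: 25725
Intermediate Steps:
q = 15 (q = -3*(-5) = 15)
T(I) = 15
Z(B, c) = 15 - 2*B*c (Z(B, c) = (B*(-2))*c + 15 = (-2*B)*c + 15 = -2*B*c + 15 = 15 - 2*B*c)
-245*Z(6, 10) = -245*(15 - 2*6*10) = -245*(15 - 120) = -245*(-105) = 25725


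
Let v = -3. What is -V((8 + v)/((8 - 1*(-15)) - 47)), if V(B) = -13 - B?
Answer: 307/24 ≈ 12.792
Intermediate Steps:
-V((8 + v)/((8 - 1*(-15)) - 47)) = -(-13 - (8 - 3)/((8 - 1*(-15)) - 47)) = -(-13 - 5/((8 + 15) - 47)) = -(-13 - 5/(23 - 47)) = -(-13 - 5/(-24)) = -(-13 - 5*(-1)/24) = -(-13 - 1*(-5/24)) = -(-13 + 5/24) = -1*(-307/24) = 307/24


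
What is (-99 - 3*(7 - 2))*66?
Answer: -7524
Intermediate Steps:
(-99 - 3*(7 - 2))*66 = (-99 - 3*5)*66 = (-99 - 15)*66 = -114*66 = -7524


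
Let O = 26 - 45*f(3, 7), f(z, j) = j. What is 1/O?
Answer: -1/289 ≈ -0.0034602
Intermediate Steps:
O = -289 (O = 26 - 45*7 = 26 - 315 = -289)
1/O = 1/(-289) = -1/289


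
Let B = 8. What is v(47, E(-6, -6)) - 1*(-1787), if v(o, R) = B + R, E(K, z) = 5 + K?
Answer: 1794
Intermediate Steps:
v(o, R) = 8 + R
v(47, E(-6, -6)) - 1*(-1787) = (8 + (5 - 6)) - 1*(-1787) = (8 - 1) + 1787 = 7 + 1787 = 1794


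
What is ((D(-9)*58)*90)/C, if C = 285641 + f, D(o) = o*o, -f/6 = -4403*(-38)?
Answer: -14580/24767 ≈ -0.58869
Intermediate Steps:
f = -1003884 (f = -(-26418)*(-38) = -6*167314 = -1003884)
D(o) = o²
C = -718243 (C = 285641 - 1003884 = -718243)
((D(-9)*58)*90)/C = (((-9)²*58)*90)/(-718243) = ((81*58)*90)*(-1/718243) = (4698*90)*(-1/718243) = 422820*(-1/718243) = -14580/24767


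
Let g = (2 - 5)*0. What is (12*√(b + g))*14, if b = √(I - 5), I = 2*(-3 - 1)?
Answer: 168*13^(¼)*√I ≈ 225.57 + 225.57*I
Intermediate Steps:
I = -8 (I = 2*(-4) = -8)
g = 0 (g = -3*0 = 0)
b = I*√13 (b = √(-8 - 5) = √(-13) = I*√13 ≈ 3.6056*I)
(12*√(b + g))*14 = (12*√(I*√13 + 0))*14 = (12*√(I*√13))*14 = (12*(13^(¼)*√I))*14 = (12*13^(¼)*√I)*14 = 168*13^(¼)*√I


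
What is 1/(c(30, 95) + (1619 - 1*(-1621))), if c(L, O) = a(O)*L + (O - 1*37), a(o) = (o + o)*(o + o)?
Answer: 1/1086298 ≈ 9.2056e-7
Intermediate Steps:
a(o) = 4*o**2 (a(o) = (2*o)*(2*o) = 4*o**2)
c(L, O) = -37 + O + 4*L*O**2 (c(L, O) = (4*O**2)*L + (O - 1*37) = 4*L*O**2 + (O - 37) = 4*L*O**2 + (-37 + O) = -37 + O + 4*L*O**2)
1/(c(30, 95) + (1619 - 1*(-1621))) = 1/((-37 + 95 + 4*30*95**2) + (1619 - 1*(-1621))) = 1/((-37 + 95 + 4*30*9025) + (1619 + 1621)) = 1/((-37 + 95 + 1083000) + 3240) = 1/(1083058 + 3240) = 1/1086298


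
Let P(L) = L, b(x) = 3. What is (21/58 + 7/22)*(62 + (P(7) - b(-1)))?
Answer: 1302/29 ≈ 44.897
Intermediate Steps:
(21/58 + 7/22)*(62 + (P(7) - b(-1))) = (21/58 + 7/22)*(62 + (7 - 1*3)) = (21*(1/58) + 7*(1/22))*(62 + (7 - 3)) = (21/58 + 7/22)*(62 + 4) = (217/319)*66 = 1302/29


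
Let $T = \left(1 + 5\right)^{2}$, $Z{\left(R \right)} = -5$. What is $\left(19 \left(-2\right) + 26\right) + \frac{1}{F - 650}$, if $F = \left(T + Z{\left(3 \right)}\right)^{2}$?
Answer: $- \frac{3731}{311} \approx -11.997$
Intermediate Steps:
$T = 36$ ($T = 6^{2} = 36$)
$F = 961$ ($F = \left(36 - 5\right)^{2} = 31^{2} = 961$)
$\left(19 \left(-2\right) + 26\right) + \frac{1}{F - 650} = \left(19 \left(-2\right) + 26\right) + \frac{1}{961 - 650} = \left(-38 + 26\right) + \frac{1}{311} = -12 + \frac{1}{311} = - \frac{3731}{311}$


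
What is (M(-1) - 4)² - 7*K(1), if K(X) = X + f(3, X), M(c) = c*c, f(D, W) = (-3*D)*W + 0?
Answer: 65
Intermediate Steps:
f(D, W) = -3*D*W (f(D, W) = -3*D*W + 0 = -3*D*W)
M(c) = c²
K(X) = -8*X (K(X) = X - 3*3*X = X - 9*X = -8*X)
(M(-1) - 4)² - 7*K(1) = ((-1)² - 4)² - (-56) = (1 - 4)² - 7*(-8) = (-3)² + 56 = 9 + 56 = 65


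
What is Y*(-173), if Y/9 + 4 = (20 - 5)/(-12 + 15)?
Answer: -1557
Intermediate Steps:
Y = 9 (Y = -36 + 9*((20 - 5)/(-12 + 15)) = -36 + 9*(15/3) = -36 + 9*(15*(⅓)) = -36 + 9*5 = -36 + 45 = 9)
Y*(-173) = 9*(-173) = -1557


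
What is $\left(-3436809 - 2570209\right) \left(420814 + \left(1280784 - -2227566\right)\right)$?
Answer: $-23602558872952$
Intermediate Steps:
$\left(-3436809 - 2570209\right) \left(420814 + \left(1280784 - -2227566\right)\right) = - 6007018 \left(420814 + \left(1280784 + 2227566\right)\right) = - 6007018 \left(420814 + 3508350\right) = \left(-6007018\right) 3929164 = -23602558872952$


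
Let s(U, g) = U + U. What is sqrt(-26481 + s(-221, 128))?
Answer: I*sqrt(26923) ≈ 164.08*I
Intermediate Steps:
s(U, g) = 2*U
sqrt(-26481 + s(-221, 128)) = sqrt(-26481 + 2*(-221)) = sqrt(-26481 - 442) = sqrt(-26923) = I*sqrt(26923)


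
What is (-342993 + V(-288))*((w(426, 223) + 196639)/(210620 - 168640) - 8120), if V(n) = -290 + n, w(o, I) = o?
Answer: 23409590418097/8396 ≈ 2.7882e+9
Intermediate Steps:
(-342993 + V(-288))*((w(426, 223) + 196639)/(210620 - 168640) - 8120) = (-342993 + (-290 - 288))*((426 + 196639)/(210620 - 168640) - 8120) = (-342993 - 578)*(197065/41980 - 8120) = -343571*(197065*(1/41980) - 8120) = -343571*(39413/8396 - 8120) = -343571*(-68136107/8396) = 23409590418097/8396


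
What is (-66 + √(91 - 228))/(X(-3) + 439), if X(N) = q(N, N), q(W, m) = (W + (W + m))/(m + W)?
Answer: -132/881 + 2*I*√137/881 ≈ -0.14983 + 0.026571*I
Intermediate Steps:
q(W, m) = (m + 2*W)/(W + m)
X(N) = 3/2 (X(N) = (N + 2*N)/(N + N) = (3*N)/((2*N)) = (1/(2*N))*(3*N) = 3/2)
(-66 + √(91 - 228))/(X(-3) + 439) = (-66 + √(91 - 228))/(3/2 + 439) = (-66 + √(-137))/(881/2) = (-66 + I*√137)*(2/881) = -132/881 + 2*I*√137/881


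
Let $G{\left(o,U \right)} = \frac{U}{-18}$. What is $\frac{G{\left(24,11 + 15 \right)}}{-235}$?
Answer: $\frac{13}{2115} \approx 0.0061466$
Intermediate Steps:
$G{\left(o,U \right)} = - \frac{U}{18}$ ($G{\left(o,U \right)} = U \left(- \frac{1}{18}\right) = - \frac{U}{18}$)
$\frac{G{\left(24,11 + 15 \right)}}{-235} = \frac{\left(- \frac{1}{18}\right) \left(11 + 15\right)}{-235} = \left(- \frac{1}{18}\right) 26 \left(- \frac{1}{235}\right) = \left(- \frac{13}{9}\right) \left(- \frac{1}{235}\right) = \frac{13}{2115}$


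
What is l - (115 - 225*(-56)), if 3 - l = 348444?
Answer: -361156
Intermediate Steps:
l = -348441 (l = 3 - 1*348444 = 3 - 348444 = -348441)
l - (115 - 225*(-56)) = -348441 - (115 - 225*(-56)) = -348441 - (115 + 12600) = -348441 - 1*12715 = -348441 - 12715 = -361156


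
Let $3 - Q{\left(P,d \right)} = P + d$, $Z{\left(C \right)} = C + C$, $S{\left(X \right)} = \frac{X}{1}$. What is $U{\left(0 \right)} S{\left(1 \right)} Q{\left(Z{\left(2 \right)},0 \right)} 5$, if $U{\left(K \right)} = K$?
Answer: $0$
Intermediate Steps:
$S{\left(X \right)} = X$ ($S{\left(X \right)} = X 1 = X$)
$Z{\left(C \right)} = 2 C$
$Q{\left(P,d \right)} = 3 - P - d$ ($Q{\left(P,d \right)} = 3 - \left(P + d\right) = 3 - P - d$)
$U{\left(0 \right)} S{\left(1 \right)} Q{\left(Z{\left(2 \right)},0 \right)} 5 = 0 \cdot 1 \left(3 - 2 \cdot 2 - 0\right) 5 = 0 \left(3 - 4 + 0\right) 5 = 0 \left(-1\right) 5 = 0 \cdot 5 = 0$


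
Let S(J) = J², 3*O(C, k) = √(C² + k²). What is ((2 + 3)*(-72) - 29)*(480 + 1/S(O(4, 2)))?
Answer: -3737901/20 ≈ -1.8690e+5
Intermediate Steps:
O(C, k) = √(C² + k²)/3
((2 + 3)*(-72) - 29)*(480 + 1/S(O(4, 2))) = ((2 + 3)*(-72) - 29)*(480 + 1/((√(4² + 2²)/3)²)) = (5*(-72) - 29)*(480 + 1/((√(16 + 4)/3)²)) = (-360 - 29)*(480 + 1/((√20/3)²)) = -389*(480 + 1/(((2*√5)/3)²)) = -389*(480 + 1/((2*√5/3)²)) = -389*(480 + 1/(20/9)) = -389*(480 + 9/20) = -389*9609/20 = -3737901/20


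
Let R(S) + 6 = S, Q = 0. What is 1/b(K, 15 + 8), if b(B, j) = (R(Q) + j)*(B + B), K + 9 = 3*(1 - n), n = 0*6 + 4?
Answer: -1/612 ≈ -0.0016340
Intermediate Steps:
n = 4 (n = 0 + 4 = 4)
R(S) = -6 + S
K = -18 (K = -9 + 3*(1 - 1*4) = -9 + 3*(1 - 4) = -9 + 3*(-3) = -9 - 9 = -18)
b(B, j) = 2*B*(-6 + j) (b(B, j) = ((-6 + 0) + j)*(B + B) = (-6 + j)*(2*B) = 2*B*(-6 + j))
1/b(K, 15 + 8) = 1/(2*(-18)*(-6 + (15 + 8))) = 1/(2*(-18)*(-6 + 23)) = 1/(2*(-18)*17) = 1/(-612) = -1/612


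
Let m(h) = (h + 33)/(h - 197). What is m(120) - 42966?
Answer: -3308535/77 ≈ -42968.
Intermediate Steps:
m(h) = (33 + h)/(-197 + h)
m(120) - 42966 = (33 + 120)/(-197 + 120) - 42966 = 153/(-77) - 42966 = -1/77*153 - 42966 = -153/77 - 42966 = -3308535/77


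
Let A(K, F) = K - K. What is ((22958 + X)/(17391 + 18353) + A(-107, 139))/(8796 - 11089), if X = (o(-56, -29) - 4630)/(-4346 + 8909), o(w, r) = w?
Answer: -8729389/31165667208 ≈ -0.00028010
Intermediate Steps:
A(K, F) = 0
X = -1562/1521 (X = (-56 - 4630)/(-4346 + 8909) = -4686/4563 = -4686*1/4563 = -1562/1521 ≈ -1.0270)
((22958 + X)/(17391 + 18353) + A(-107, 139))/(8796 - 11089) = ((22958 - 1562/1521)/(17391 + 18353) + 0)/(8796 - 11089) = ((34917556/1521)/35744 + 0)/(-2293) = ((34917556/1521)*(1/35744) + 0)*(-1/2293) = (8729389/13591656 + 0)*(-1/2293) = (8729389/13591656)*(-1/2293) = -8729389/31165667208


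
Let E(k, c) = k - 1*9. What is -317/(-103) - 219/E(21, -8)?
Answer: -6251/412 ≈ -15.172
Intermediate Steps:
E(k, c) = -9 + k (E(k, c) = k - 9 = -9 + k)
-317/(-103) - 219/E(21, -8) = -317/(-103) - 219/(-9 + 21) = -317*(-1/103) - 219/12 = 317/103 - 219*1/12 = 317/103 - 73/4 = -6251/412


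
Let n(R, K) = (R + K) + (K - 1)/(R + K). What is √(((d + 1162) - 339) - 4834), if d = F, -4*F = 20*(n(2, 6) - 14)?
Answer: I*√63746/4 ≈ 63.12*I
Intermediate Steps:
n(R, K) = K + R + (-1 + K)/(K + R) (n(R, K) = (K + R) + (-1 + K)/(K + R) = K + R + (-1 + K)/(K + R))
F = 215/8 (F = -5*((-1 + 6 + 6² + 2² + 2*6*2)/(6 + 2) - 14) = -5*((-1 + 6 + 36 + 4 + 24)/8 - 14) = -5*((⅛)*69 - 14) = -5*(69/8 - 14) = -5*(-43)/8 = -¼*(-215/2) = 215/8 ≈ 26.875)
d = 215/8 ≈ 26.875
√(((d + 1162) - 339) - 4834) = √(((215/8 + 1162) - 339) - 4834) = √((9511/8 - 339) - 4834) = √(6799/8 - 4834) = √(-31873/8) = I*√63746/4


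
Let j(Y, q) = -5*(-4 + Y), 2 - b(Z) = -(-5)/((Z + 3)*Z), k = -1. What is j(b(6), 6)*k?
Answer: -565/54 ≈ -10.463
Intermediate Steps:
b(Z) = 2 - 5/(Z*(3 + Z)) (b(Z) = 2 - (-5)*(-1/((Z + 3)*Z)) = 2 - (-5)*(-1/((3 + Z)*Z)) = 2 - (-5)*(-1/(Z*(3 + Z))) = 2 - 5/(Z*(3 + Z)))
j(Y, q) = 20 - 5*Y
j(b(6), 6)*k = (20 - 5*(-5 + 2*6**2 + 6*6)/(6*(3 + 6)))*(-1) = (20 - 5*(-5 + 2*36 + 36)/(6*9))*(-1) = (20 - 5*(-5 + 72 + 36)/(6*9))*(-1) = (20 - 5*103/(6*9))*(-1) = (20 - 5*103/54)*(-1) = (20 - 515/54)*(-1) = (565/54)*(-1) = -565/54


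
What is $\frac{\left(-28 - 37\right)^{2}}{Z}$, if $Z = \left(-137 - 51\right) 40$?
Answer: $- \frac{845}{1504} \approx -0.56184$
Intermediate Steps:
$Z = -7520$ ($Z = \left(-188\right) 40 = -7520$)
$\frac{\left(-28 - 37\right)^{2}}{Z} = \frac{\left(-28 - 37\right)^{2}}{-7520} = \left(-65\right)^{2} \left(- \frac{1}{7520}\right) = 4225 \left(- \frac{1}{7520}\right) = - \frac{845}{1504}$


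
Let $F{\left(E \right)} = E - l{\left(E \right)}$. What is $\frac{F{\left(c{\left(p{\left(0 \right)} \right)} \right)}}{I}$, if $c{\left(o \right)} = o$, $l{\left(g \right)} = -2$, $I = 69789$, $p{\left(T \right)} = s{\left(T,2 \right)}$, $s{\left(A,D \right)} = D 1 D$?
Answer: $\frac{2}{23263} \approx 8.5973 \cdot 10^{-5}$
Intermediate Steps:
$s{\left(A,D \right)} = D^{2}$ ($s{\left(A,D \right)} = D D = D^{2}$)
$p{\left(T \right)} = 4$ ($p{\left(T \right)} = 2^{2} = 4$)
$F{\left(E \right)} = 2 + E$ ($F{\left(E \right)} = E - -2 = E + 2 = 2 + E$)
$\frac{F{\left(c{\left(p{\left(0 \right)} \right)} \right)}}{I} = \frac{2 + 4}{69789} = 6 \cdot \frac{1}{69789} = \frac{2}{23263}$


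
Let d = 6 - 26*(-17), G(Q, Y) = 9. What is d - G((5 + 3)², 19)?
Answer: 439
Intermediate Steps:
d = 448 (d = 6 + 442 = 448)
d - G((5 + 3)², 19) = 448 - 1*9 = 448 - 9 = 439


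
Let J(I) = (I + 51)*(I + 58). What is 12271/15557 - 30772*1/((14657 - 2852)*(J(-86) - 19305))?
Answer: 2655022735379/3365393305125 ≈ 0.78892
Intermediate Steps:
J(I) = (51 + I)*(58 + I)
12271/15557 - 30772*1/((14657 - 2852)*(J(-86) - 19305)) = 12271/15557 - 30772*1/((14657 - 2852)*((2958 + (-86)² + 109*(-86)) - 19305)) = 12271*(1/15557) - 30772*1/(11805*((2958 + 7396 - 9374) - 19305)) = 12271/15557 - 30772*1/(11805*(980 - 19305)) = 12271/15557 - 30772/(11805*(-18325)) = 12271/15557 - 30772/(-216326625) = 12271/15557 - 30772*(-1/216326625) = 12271/15557 + 30772/216326625 = 2655022735379/3365393305125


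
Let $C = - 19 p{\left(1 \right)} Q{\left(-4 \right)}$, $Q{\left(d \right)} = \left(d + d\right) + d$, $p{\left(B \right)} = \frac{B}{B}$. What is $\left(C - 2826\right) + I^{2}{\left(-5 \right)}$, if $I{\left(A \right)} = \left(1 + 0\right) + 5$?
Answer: $-2562$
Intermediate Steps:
$p{\left(B \right)} = 1$
$I{\left(A \right)} = 6$ ($I{\left(A \right)} = 1 + 5 = 6$)
$Q{\left(d \right)} = 3 d$ ($Q{\left(d \right)} = 2 d + d = 3 d$)
$C = 228$ ($C = \left(-19\right) 1 \cdot 3 \left(-4\right) = \left(-19\right) \left(-12\right) = 228$)
$\left(C - 2826\right) + I^{2}{\left(-5 \right)} = \left(228 - 2826\right) + 6^{2} = -2598 + 36 = -2562$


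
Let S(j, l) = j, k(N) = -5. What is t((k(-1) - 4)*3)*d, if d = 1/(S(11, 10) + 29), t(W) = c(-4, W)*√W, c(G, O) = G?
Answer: -3*I*√3/10 ≈ -0.51962*I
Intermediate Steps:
t(W) = -4*√W
d = 1/40 (d = 1/(11 + 29) = 1/40 ≈ 0.025000)
t((k(-1) - 4)*3)*d = -4*√3*√(-5 - 4)*(1/40) = -4*3*I*√3*(1/40) = -12*I*√3*(1/40) = -3*I*√3/10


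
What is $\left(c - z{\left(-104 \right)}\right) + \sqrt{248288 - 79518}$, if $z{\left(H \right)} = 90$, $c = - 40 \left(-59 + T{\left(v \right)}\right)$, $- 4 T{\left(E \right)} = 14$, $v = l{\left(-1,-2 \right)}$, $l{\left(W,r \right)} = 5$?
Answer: $2410 + \sqrt{168770} \approx 2820.8$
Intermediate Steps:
$v = 5$
$T{\left(E \right)} = - \frac{7}{2}$ ($T{\left(E \right)} = \left(- \frac{1}{4}\right) 14 = - \frac{7}{2}$)
$c = 2500$ ($c = - 40 \left(-59 - \frac{7}{2}\right) = \left(-40\right) \left(- \frac{125}{2}\right) = 2500$)
$\left(c - z{\left(-104 \right)}\right) + \sqrt{248288 - 79518} = \left(2500 - 90\right) + \sqrt{248288 - 79518} = \left(2500 - 90\right) + \sqrt{168770} = 2410 + \sqrt{168770}$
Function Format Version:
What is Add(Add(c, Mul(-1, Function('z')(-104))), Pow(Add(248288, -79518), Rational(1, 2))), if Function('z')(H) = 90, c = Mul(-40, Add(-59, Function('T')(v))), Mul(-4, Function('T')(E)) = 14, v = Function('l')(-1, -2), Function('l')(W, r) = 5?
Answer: Add(2410, Pow(168770, Rational(1, 2))) ≈ 2820.8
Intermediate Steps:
v = 5
Function('T')(E) = Rational(-7, 2) (Function('T')(E) = Mul(Rational(-1, 4), 14) = Rational(-7, 2))
c = 2500 (c = Mul(-40, Add(-59, Rational(-7, 2))) = Mul(-40, Rational(-125, 2)) = 2500)
Add(Add(c, Mul(-1, Function('z')(-104))), Pow(Add(248288, -79518), Rational(1, 2))) = Add(Add(2500, Mul(-1, 90)), Pow(Add(248288, -79518), Rational(1, 2))) = Add(Add(2500, -90), Pow(168770, Rational(1, 2))) = Add(2410, Pow(168770, Rational(1, 2)))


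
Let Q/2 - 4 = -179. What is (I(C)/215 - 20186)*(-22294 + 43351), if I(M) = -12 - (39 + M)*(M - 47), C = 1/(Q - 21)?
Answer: -12573343633828986/29592815 ≈ -4.2488e+8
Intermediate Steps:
Q = -350 (Q = 8 + 2*(-179) = 8 - 358 = -350)
C = -1/371 (C = 1/(-350 - 21) = 1/(-371) = -1/371 ≈ -0.0026954)
I(M) = -12 - (-47 + M)*(39 + M) (I(M) = -12 - (39 + M)*(-47 + M) = -12 - (-47 + M)*(39 + M))
(I(C)/215 - 20186)*(-22294 + 43351) = ((1821 - (-1/371)² + 8*(-1/371))/215 - 20186)*(-22294 + 43351) = ((1821 - 1*1/137641 - 8/371)*(1/215) - 20186)*21057 = ((1821 - 1/137641 - 8/371)*(1/215) - 20186)*21057 = ((250641292/137641)*(1/215) - 20186)*21057 = (250641292/29592815 - 20186)*21057 = -597109922298/29592815*21057 = -12573343633828986/29592815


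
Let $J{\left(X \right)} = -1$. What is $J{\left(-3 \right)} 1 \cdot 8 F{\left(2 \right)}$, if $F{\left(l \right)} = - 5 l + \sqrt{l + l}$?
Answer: $64$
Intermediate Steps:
$F{\left(l \right)} = - 5 l + \sqrt{2} \sqrt{l}$ ($F{\left(l \right)} = - 5 l + \sqrt{2 l} = - 5 l + \sqrt{2} \sqrt{l}$)
$J{\left(-3 \right)} 1 \cdot 8 F{\left(2 \right)} = - 1 \cdot 8 \left(\left(-5\right) 2 + \sqrt{2} \sqrt{2}\right) = \left(-1\right) 8 \left(-10 + 2\right) = \left(-8\right) \left(-8\right) = 64$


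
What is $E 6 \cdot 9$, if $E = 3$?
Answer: $162$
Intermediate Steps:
$E 6 \cdot 9 = 3 \cdot 6 \cdot 9 = 18 \cdot 9 = 162$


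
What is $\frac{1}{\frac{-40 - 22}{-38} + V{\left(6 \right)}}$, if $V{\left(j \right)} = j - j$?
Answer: $\frac{19}{31} \approx 0.6129$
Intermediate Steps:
$V{\left(j \right)} = 0$
$\frac{1}{\frac{-40 - 22}{-38} + V{\left(6 \right)}} = \frac{1}{\frac{-40 - 22}{-38} + 0} = \frac{1}{\left(- \frac{1}{38}\right) \left(-62\right) + 0} = \frac{1}{\frac{31}{19} + 0} = \frac{1}{\frac{31}{19}} = \frac{19}{31}$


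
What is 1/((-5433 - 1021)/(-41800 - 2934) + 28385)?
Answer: 22367/634890522 ≈ 3.5230e-5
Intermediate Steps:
1/((-5433 - 1021)/(-41800 - 2934) + 28385) = 1/(-6454/(-44734) + 28385) = 1/(-6454*(-1/44734) + 28385) = 1/(3227/22367 + 28385) = 1/(634890522/22367) = 22367/634890522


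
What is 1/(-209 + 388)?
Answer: 1/179 ≈ 0.0055866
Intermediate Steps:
1/(-209 + 388) = 1/179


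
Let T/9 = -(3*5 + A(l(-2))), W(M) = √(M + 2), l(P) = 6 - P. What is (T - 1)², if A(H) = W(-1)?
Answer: 21025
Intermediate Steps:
W(M) = √(2 + M)
A(H) = 1 (A(H) = √(2 - 1) = √1 = 1)
T = -144 (T = 9*(-(3*5 + 1)) = 9*(-(15 + 1)) = 9*(-1*16) = 9*(-16) = -144)
(T - 1)² = (-144 - 1)² = (-145)² = 21025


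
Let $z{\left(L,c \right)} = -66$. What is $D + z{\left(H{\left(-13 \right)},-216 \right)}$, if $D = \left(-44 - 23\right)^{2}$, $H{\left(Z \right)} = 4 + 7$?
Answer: $4423$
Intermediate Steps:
$H{\left(Z \right)} = 11$
$D = 4489$ ($D = \left(-67\right)^{2} = 4489$)
$D + z{\left(H{\left(-13 \right)},-216 \right)} = 4489 - 66 = 4423$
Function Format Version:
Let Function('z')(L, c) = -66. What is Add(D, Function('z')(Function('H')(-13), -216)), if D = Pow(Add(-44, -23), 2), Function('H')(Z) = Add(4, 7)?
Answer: 4423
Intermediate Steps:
Function('H')(Z) = 11
D = 4489 (D = Pow(-67, 2) = 4489)
Add(D, Function('z')(Function('H')(-13), -216)) = Add(4489, -66) = 4423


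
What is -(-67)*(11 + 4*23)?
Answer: 6901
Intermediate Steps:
-(-67)*(11 + 4*23) = -(-67)*(11 + 92) = -(-67)*103 = -1*(-6901) = 6901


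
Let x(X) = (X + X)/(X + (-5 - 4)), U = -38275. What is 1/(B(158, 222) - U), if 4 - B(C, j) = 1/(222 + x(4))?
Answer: 1102/42183453 ≈ 2.6124e-5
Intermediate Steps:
x(X) = 2*X/(-9 + X) (x(X) = (2*X)/(X - 9) = (2*X)/(-9 + X) = 2*X/(-9 + X))
B(C, j) = 4403/1102 (B(C, j) = 4 - 1/(222 + 2*4/(-9 + 4)) = 4 - 1/(222 + 2*4/(-5)) = 4 - 1/(222 + 2*4*(-⅕)) = 4 - 1/(222 - 8/5) = 4 - 1/1102/5 = 4 - 1*5/1102 = 4 - 5/1102 = 4403/1102)
1/(B(158, 222) - U) = 1/(4403/1102 - 1*(-38275)) = 1/(4403/1102 + 38275) = 1/(42183453/1102) = 1102/42183453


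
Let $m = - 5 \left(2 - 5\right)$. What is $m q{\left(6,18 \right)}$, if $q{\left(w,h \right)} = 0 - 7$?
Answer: $-105$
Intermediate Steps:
$q{\left(w,h \right)} = -7$ ($q{\left(w,h \right)} = 0 - 7 = -7$)
$m = 15$ ($m = \left(-5\right) \left(-3\right) = 15$)
$m q{\left(6,18 \right)} = 15 \left(-7\right) = -105$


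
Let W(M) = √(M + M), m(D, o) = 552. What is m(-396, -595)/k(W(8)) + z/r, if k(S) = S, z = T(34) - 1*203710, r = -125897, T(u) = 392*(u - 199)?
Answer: 17642176/125897 ≈ 140.13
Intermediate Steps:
T(u) = -78008 + 392*u (T(u) = 392*(-199 + u) = -78008 + 392*u)
W(M) = √2*√M (W(M) = √(2*M) = √2*√M)
z = -268390 (z = (-78008 + 392*34) - 1*203710 = (-78008 + 13328) - 203710 = -64680 - 203710 = -268390)
m(-396, -595)/k(W(8)) + z/r = 552/((√2*√8)) - 268390/(-125897) = 552/((√2*(2*√2))) - 268390*(-1/125897) = 552/4 + 268390/125897 = 552*(¼) + 268390/125897 = 138 + 268390/125897 = 17642176/125897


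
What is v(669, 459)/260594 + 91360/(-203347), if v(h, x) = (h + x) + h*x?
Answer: 38863474213/52991008118 ≈ 0.73340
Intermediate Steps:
v(h, x) = h + x + h*x
v(669, 459)/260594 + 91360/(-203347) = (669 + 459 + 669*459)/260594 + 91360/(-203347) = (669 + 459 + 307071)*(1/260594) + 91360*(-1/203347) = 308199*(1/260594) - 91360/203347 = 308199/260594 - 91360/203347 = 38863474213/52991008118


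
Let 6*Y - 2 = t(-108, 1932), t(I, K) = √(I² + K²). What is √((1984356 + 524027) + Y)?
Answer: √(22575450 + 18*√26002)/3 ≈ 1583.9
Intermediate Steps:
Y = ⅓ + 2*√26002 (Y = ⅓ + √((-108)² + 1932²)/6 = ⅓ + √(11664 + 3732624)/6 = ⅓ + √3744288/6 = ⅓ + (12*√26002)/6 = ⅓ + 2*√26002 ≈ 322.84)
√((1984356 + 524027) + Y) = √((1984356 + 524027) + (⅓ + 2*√26002)) = √(2508383 + (⅓ + 2*√26002)) = √(7525150/3 + 2*√26002)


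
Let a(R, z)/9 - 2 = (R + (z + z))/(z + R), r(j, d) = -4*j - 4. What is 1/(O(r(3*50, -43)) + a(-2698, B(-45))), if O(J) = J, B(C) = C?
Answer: -2743/1582306 ≈ -0.0017335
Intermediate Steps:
r(j, d) = -4 - 4*j
a(R, z) = 18 + 9*(R + 2*z)/(R + z) (a(R, z) = 18 + 9*((R + (z + z))/(z + R)) = 18 + 9*((R + 2*z)/(R + z)) = 18 + 9*(R + 2*z)/(R + z))
1/(O(r(3*50, -43)) + a(-2698, B(-45))) = 1/((-4 - 12*50) + 9*(3*(-2698) + 4*(-45))/(-2698 - 45)) = 1/((-4 - 4*150) + 9*(-8094 - 180)/(-2743)) = 1/((-4 - 600) + 9*(-1/2743)*(-8274)) = 1/(-604 + 74466/2743) = 1/(-1582306/2743) = -2743/1582306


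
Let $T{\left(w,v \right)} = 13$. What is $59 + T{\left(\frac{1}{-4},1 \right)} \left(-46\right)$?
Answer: $-539$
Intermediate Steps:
$59 + T{\left(\frac{1}{-4},1 \right)} \left(-46\right) = 59 + 13 \left(-46\right) = 59 - 598 = -539$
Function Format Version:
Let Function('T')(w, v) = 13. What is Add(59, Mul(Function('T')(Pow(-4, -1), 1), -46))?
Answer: -539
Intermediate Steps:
Add(59, Mul(Function('T')(Pow(-4, -1), 1), -46)) = Add(59, Mul(13, -46)) = Add(59, -598) = -539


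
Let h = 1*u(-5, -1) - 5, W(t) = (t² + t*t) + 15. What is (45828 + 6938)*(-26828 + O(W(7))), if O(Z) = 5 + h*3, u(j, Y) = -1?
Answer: -1416292206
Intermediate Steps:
W(t) = 15 + 2*t² (W(t) = (t² + t²) + 15 = 2*t² + 15 = 15 + 2*t²)
h = -6 (h = 1*(-1) - 5 = -1 - 5 = -6)
O(Z) = -13 (O(Z) = 5 - 6*3 = 5 - 18 = -13)
(45828 + 6938)*(-26828 + O(W(7))) = (45828 + 6938)*(-26828 - 13) = 52766*(-26841) = -1416292206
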